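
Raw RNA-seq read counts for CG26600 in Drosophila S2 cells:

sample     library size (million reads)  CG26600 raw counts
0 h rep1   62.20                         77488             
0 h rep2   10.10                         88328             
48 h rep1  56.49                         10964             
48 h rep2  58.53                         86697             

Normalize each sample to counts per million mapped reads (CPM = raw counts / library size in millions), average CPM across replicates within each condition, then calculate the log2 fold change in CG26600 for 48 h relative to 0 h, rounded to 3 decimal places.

-2.576

CPM(0 h rep1) = 77488 / 62.20 = 1245.7878
CPM(0 h rep2) = 88328 / 10.10 = 8745.3465
CPM(48 h rep1) = 10964 / 56.49 = 194.0874
CPM(48 h rep2) = 86697 / 58.53 = 1481.2404
mean CPM(0 h) = 4995.5672; mean CPM(48 h) = 837.6639
Fold change = 837.6639 / 4995.5672 = 0.16768
log2(0.16768) = -2.5762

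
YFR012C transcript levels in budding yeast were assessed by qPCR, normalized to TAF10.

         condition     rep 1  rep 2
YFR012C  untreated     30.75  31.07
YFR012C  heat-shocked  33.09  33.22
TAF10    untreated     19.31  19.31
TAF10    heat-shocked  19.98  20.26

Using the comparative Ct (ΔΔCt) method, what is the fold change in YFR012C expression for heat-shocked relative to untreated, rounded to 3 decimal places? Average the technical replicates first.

0.370

Mean Ct: YFR012C untreated 30.910; YFR012C heat-shocked 33.155; TAF10 untreated 19.310; TAF10 heat-shocked 20.120
ΔCt(untreated) = 30.910 − 19.310 = 11.600
ΔCt(heat-shocked) = 33.155 − 20.120 = 13.035
ΔΔCt = 13.035 − 11.600 = 1.435
Fold change = 2^(−1.435) = 0.3698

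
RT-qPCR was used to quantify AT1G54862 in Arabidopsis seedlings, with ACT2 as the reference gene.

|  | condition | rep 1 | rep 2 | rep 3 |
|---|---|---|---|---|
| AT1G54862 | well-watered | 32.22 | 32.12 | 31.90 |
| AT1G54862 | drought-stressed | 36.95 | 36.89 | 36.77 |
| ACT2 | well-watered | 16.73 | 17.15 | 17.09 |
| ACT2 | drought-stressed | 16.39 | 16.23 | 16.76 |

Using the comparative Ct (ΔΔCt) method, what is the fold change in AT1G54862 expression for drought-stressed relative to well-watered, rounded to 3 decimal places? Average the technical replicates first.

0.025

Mean Ct: AT1G54862 well-watered 32.080; AT1G54862 drought-stressed 36.870; ACT2 well-watered 16.990; ACT2 drought-stressed 16.460
ΔCt(well-watered) = 32.080 − 16.990 = 15.090
ΔCt(drought-stressed) = 36.870 − 16.460 = 20.410
ΔΔCt = 20.410 − 15.090 = 5.320
Fold change = 2^(−5.320) = 0.0250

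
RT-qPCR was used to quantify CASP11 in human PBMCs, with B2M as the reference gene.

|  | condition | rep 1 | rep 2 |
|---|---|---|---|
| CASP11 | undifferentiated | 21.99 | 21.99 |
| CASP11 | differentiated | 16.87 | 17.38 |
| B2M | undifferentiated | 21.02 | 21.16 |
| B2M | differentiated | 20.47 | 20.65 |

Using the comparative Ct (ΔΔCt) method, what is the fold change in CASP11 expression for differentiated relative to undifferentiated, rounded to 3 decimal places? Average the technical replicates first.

Mean Ct: CASP11 undifferentiated 21.990; CASP11 differentiated 17.125; B2M undifferentiated 21.090; B2M differentiated 20.560
ΔCt(undifferentiated) = 21.990 − 21.090 = 0.900
ΔCt(differentiated) = 17.125 − 20.560 = -3.435
ΔΔCt = -3.435 − 0.900 = -4.335
Fold change = 2^(−(-4.335)) = 2^4.335 = 20.1820

20.182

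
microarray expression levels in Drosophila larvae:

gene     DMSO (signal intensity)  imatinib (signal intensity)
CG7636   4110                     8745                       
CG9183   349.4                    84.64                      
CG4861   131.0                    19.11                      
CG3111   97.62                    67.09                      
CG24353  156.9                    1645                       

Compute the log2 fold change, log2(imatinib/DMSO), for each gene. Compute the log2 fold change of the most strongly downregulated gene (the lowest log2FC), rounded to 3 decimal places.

-2.777

log2(8745/4110) = 1.089  (CG7636)
log2(84.64/349.4) = -2.045  (CG9183)
log2(19.11/131.0) = -2.777  (CG4861)
log2(67.09/97.62) = -0.541  (CG3111)
log2(1645/156.9) = 3.390  (CG24353)
CG4861 is most strongly downregulated.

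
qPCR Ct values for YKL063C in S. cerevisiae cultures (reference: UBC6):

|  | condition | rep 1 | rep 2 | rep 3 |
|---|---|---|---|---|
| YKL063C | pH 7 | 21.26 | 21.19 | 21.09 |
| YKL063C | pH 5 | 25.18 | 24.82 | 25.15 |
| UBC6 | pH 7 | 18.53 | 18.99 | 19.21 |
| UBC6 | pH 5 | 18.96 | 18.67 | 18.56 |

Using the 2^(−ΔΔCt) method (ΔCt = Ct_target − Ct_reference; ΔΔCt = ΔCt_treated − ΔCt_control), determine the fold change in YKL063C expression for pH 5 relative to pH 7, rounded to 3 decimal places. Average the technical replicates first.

0.060

Mean Ct: YKL063C pH 7 21.180; YKL063C pH 5 25.050; UBC6 pH 7 18.910; UBC6 pH 5 18.730
ΔCt(pH 7) = 21.180 − 18.910 = 2.270
ΔCt(pH 5) = 25.050 − 18.730 = 6.320
ΔΔCt = 6.320 − 2.270 = 4.050
Fold change = 2^(−4.050) = 0.0604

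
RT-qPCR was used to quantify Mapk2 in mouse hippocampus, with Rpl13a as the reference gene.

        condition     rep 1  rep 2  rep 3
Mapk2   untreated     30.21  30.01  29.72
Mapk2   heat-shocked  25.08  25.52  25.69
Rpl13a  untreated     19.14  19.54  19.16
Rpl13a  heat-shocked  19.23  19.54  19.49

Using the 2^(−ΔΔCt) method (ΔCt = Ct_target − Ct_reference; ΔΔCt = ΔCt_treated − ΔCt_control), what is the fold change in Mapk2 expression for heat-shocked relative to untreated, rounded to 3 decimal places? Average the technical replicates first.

25.813

Mean Ct: Mapk2 untreated 29.980; Mapk2 heat-shocked 25.430; Rpl13a untreated 19.280; Rpl13a heat-shocked 19.420
ΔCt(untreated) = 29.980 − 19.280 = 10.700
ΔCt(heat-shocked) = 25.430 − 19.420 = 6.010
ΔΔCt = 6.010 − 10.700 = -4.690
Fold change = 2^(−(-4.690)) = 2^4.690 = 25.8125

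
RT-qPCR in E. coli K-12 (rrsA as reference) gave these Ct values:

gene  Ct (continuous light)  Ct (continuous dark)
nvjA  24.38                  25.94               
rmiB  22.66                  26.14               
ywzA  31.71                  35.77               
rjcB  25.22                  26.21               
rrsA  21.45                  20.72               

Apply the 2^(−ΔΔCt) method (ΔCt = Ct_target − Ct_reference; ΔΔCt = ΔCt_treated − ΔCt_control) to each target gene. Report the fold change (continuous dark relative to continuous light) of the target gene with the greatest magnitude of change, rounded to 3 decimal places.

0.036

nvjA: ΔΔCt = (25.94−20.72) − (24.38−21.45) = 5.22 − 2.93 = 2.29; fold change = 2^-2.29 = 0.204
rmiB: ΔΔCt = (26.14−20.72) − (22.66−21.45) = 5.42 − 1.21 = 4.21; fold change = 2^-4.21 = 0.054
ywzA: ΔΔCt = (35.77−20.72) − (31.71−21.45) = 15.05 − 10.26 = 4.79; fold change = 2^-4.79 = 0.036
rjcB: ΔΔCt = (26.21−20.72) − (25.22−21.45) = 5.49 − 3.77 = 1.72; fold change = 2^-1.72 = 0.304
ywzA has the largest |ΔΔCt| = 4.79.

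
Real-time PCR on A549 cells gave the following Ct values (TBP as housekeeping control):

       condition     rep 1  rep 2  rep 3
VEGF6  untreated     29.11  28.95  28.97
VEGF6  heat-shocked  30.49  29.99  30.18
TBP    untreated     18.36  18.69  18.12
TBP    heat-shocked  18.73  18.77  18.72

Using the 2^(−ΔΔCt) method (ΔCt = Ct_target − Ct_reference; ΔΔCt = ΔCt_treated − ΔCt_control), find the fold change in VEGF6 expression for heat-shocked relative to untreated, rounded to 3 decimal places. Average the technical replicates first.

0.551

Mean Ct: VEGF6 untreated 29.010; VEGF6 heat-shocked 30.220; TBP untreated 18.390; TBP heat-shocked 18.740
ΔCt(untreated) = 29.010 − 18.390 = 10.620
ΔCt(heat-shocked) = 30.220 − 18.740 = 11.480
ΔΔCt = 11.480 − 10.620 = 0.860
Fold change = 2^(−0.860) = 0.5510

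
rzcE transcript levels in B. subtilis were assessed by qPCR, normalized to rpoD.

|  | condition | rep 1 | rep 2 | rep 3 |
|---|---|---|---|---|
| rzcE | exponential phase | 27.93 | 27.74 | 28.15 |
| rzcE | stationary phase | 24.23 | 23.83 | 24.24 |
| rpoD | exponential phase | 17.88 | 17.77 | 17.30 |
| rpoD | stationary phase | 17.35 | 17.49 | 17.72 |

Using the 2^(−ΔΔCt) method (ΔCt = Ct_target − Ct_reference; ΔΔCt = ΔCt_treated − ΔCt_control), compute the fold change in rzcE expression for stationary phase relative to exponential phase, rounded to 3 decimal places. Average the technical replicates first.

13.086

Mean Ct: rzcE exponential phase 27.940; rzcE stationary phase 24.100; rpoD exponential phase 17.650; rpoD stationary phase 17.520
ΔCt(exponential phase) = 27.940 − 17.650 = 10.290
ΔCt(stationary phase) = 24.100 − 17.520 = 6.580
ΔΔCt = 6.580 − 10.290 = -3.710
Fold change = 2^(−(-3.710)) = 2^3.710 = 13.0864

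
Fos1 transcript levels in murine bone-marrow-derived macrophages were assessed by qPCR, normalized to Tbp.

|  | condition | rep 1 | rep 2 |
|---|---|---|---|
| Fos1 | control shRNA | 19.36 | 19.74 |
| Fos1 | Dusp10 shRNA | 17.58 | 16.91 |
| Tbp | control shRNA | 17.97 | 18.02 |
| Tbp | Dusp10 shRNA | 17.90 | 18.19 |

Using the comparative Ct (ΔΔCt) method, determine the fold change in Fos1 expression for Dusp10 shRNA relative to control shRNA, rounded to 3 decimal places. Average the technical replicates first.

5.116

Mean Ct: Fos1 control shRNA 19.550; Fos1 Dusp10 shRNA 17.245; Tbp control shRNA 17.995; Tbp Dusp10 shRNA 18.045
ΔCt(control shRNA) = 19.550 − 17.995 = 1.555
ΔCt(Dusp10 shRNA) = 17.245 − 18.045 = -0.800
ΔΔCt = -0.800 − 1.555 = -2.355
Fold change = 2^(−(-2.355)) = 2^2.355 = 5.1159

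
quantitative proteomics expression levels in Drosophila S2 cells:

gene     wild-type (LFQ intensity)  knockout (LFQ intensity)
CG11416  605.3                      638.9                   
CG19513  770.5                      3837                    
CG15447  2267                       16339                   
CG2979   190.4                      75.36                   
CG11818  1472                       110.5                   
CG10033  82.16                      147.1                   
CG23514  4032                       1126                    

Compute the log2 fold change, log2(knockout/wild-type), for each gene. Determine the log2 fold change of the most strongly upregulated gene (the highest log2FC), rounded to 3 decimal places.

log2(638.9/605.3) = 0.078  (CG11416)
log2(3837/770.5) = 2.316  (CG19513)
log2(16339/2267) = 2.849  (CG15447)
log2(75.36/190.4) = -1.337  (CG2979)
log2(110.5/1472) = -3.736  (CG11818)
log2(147.1/82.16) = 0.840  (CG10033)
log2(1126/4032) = -1.840  (CG23514)
CG15447 is most strongly upregulated.

2.849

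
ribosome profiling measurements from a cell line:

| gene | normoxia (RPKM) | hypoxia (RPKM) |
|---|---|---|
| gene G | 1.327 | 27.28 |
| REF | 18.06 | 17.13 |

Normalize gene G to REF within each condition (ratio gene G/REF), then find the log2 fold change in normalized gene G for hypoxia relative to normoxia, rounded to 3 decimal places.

4.438

gene G/REF (normoxia) = 1.327 / 18.06 = 0.073477
gene G/REF (hypoxia) = 27.28 / 17.13 = 1.5925
Fold change = 1.5925 / 0.073477 = 21.6737
log2(21.6737) = 4.4379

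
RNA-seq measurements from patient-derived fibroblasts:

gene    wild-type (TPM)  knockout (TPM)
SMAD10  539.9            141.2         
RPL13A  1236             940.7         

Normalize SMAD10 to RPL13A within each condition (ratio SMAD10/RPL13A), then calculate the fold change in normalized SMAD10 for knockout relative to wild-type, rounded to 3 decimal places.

0.344

SMAD10/RPL13A (wild-type) = 539.9 / 1236 = 0.43681
SMAD10/RPL13A (knockout) = 141.2 / 940.7 = 0.1501
Fold change = 0.1501 / 0.43681 = 0.3436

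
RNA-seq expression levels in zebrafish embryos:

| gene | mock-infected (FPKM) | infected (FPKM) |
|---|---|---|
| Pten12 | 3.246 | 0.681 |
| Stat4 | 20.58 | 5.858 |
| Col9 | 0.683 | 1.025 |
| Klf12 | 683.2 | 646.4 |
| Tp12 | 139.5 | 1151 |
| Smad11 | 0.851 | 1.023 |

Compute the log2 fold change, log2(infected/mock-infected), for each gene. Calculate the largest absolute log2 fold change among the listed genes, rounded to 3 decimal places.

log2(0.681/3.246) = -2.253  (Pten12)
log2(5.858/20.58) = -1.813  (Stat4)
log2(1.025/0.683) = 0.586  (Col9)
log2(646.4/683.2) = -0.080  (Klf12)
log2(1151/139.5) = 3.045  (Tp12)
log2(1.023/0.851) = 0.266  (Smad11)
The largest magnitude belongs to Tp12.

3.045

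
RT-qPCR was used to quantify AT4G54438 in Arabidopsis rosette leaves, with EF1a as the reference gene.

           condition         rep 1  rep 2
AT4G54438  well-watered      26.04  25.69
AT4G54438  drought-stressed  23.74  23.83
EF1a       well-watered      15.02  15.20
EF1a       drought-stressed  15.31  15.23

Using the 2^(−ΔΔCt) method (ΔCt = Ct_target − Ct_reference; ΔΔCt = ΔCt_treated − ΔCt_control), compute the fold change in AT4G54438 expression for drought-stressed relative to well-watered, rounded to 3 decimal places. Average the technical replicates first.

Mean Ct: AT4G54438 well-watered 25.865; AT4G54438 drought-stressed 23.785; EF1a well-watered 15.110; EF1a drought-stressed 15.270
ΔCt(well-watered) = 25.865 − 15.110 = 10.755
ΔCt(drought-stressed) = 23.785 − 15.270 = 8.515
ΔΔCt = 8.515 − 10.755 = -2.240
Fold change = 2^(−(-2.240)) = 2^2.240 = 4.7240

4.724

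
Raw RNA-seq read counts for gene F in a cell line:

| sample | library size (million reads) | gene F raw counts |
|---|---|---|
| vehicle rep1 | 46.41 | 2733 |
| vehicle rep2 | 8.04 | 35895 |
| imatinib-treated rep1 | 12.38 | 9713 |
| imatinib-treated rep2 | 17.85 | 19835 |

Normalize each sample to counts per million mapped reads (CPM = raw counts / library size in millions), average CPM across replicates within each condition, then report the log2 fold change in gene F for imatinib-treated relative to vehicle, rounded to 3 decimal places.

CPM(vehicle rep1) = 2733 / 46.41 = 58.8882
CPM(vehicle rep2) = 35895 / 8.04 = 4464.5522
CPM(imatinib-treated rep1) = 9713 / 12.38 = 784.5719
CPM(imatinib-treated rep2) = 19835 / 17.85 = 1111.2045
mean CPM(vehicle) = 2261.7202; mean CPM(imatinib-treated) = 947.8882
Fold change = 947.8882 / 2261.7202 = 0.41910
log2(0.41910) = -1.2546

-1.255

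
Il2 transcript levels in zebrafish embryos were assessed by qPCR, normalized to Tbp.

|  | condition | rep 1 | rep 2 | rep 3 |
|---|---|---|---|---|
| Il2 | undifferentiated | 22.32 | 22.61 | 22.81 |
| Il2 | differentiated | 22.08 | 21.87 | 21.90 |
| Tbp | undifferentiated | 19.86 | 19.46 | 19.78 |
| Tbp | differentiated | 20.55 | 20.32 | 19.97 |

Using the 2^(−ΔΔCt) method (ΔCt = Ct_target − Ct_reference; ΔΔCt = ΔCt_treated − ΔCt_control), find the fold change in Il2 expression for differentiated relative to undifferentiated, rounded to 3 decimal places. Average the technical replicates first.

Mean Ct: Il2 undifferentiated 22.580; Il2 differentiated 21.950; Tbp undifferentiated 19.700; Tbp differentiated 20.280
ΔCt(undifferentiated) = 22.580 − 19.700 = 2.880
ΔCt(differentiated) = 21.950 − 20.280 = 1.670
ΔΔCt = 1.670 − 2.880 = -1.210
Fold change = 2^(−(-1.210)) = 2^1.210 = 2.3134

2.313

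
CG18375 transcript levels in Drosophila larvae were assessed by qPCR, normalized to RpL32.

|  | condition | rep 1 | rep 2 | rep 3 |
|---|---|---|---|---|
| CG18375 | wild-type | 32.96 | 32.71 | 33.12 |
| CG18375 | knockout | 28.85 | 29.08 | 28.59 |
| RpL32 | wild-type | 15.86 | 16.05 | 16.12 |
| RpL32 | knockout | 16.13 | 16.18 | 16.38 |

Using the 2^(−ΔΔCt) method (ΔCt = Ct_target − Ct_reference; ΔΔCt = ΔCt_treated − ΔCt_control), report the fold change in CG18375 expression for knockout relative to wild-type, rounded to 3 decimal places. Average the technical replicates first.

19.835

Mean Ct: CG18375 wild-type 32.930; CG18375 knockout 28.840; RpL32 wild-type 16.010; RpL32 knockout 16.230
ΔCt(wild-type) = 32.930 − 16.010 = 16.920
ΔCt(knockout) = 28.840 − 16.230 = 12.610
ΔΔCt = 12.610 − 16.920 = -4.310
Fold change = 2^(−(-4.310)) = 2^4.310 = 19.8353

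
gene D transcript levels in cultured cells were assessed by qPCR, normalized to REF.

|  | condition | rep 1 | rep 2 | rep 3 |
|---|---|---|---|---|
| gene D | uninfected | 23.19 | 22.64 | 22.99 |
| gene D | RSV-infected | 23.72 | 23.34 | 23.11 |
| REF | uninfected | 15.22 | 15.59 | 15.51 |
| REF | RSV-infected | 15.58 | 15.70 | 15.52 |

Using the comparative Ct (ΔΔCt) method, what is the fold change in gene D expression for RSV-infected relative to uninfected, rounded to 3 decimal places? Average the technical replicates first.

0.818

Mean Ct: gene D uninfected 22.940; gene D RSV-infected 23.390; REF uninfected 15.440; REF RSV-infected 15.600
ΔCt(uninfected) = 22.940 − 15.440 = 7.500
ΔCt(RSV-infected) = 23.390 − 15.600 = 7.790
ΔΔCt = 7.790 − 7.500 = 0.290
Fold change = 2^(−0.290) = 0.8179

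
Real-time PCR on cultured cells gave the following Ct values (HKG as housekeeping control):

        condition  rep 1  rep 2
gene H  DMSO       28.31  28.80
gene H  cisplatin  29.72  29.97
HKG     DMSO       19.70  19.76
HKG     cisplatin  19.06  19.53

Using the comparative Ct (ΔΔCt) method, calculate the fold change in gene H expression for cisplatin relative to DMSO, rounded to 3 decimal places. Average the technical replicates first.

0.302

Mean Ct: gene H DMSO 28.555; gene H cisplatin 29.845; HKG DMSO 19.730; HKG cisplatin 19.295
ΔCt(DMSO) = 28.555 − 19.730 = 8.825
ΔCt(cisplatin) = 29.845 − 19.295 = 10.550
ΔΔCt = 10.550 − 8.825 = 1.725
Fold change = 2^(−1.725) = 0.3025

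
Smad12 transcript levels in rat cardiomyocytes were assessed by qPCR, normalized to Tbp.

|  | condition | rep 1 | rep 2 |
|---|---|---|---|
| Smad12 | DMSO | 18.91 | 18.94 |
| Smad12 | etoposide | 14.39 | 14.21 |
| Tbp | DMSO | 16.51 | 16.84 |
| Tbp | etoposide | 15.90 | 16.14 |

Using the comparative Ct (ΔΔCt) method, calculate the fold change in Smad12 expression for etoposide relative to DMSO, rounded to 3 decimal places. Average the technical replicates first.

Mean Ct: Smad12 DMSO 18.925; Smad12 etoposide 14.300; Tbp DMSO 16.675; Tbp etoposide 16.020
ΔCt(DMSO) = 18.925 − 16.675 = 2.250
ΔCt(etoposide) = 14.300 − 16.020 = -1.720
ΔΔCt = -1.720 − 2.250 = -3.970
Fold change = 2^(−(-3.970)) = 2^3.970 = 15.6707

15.671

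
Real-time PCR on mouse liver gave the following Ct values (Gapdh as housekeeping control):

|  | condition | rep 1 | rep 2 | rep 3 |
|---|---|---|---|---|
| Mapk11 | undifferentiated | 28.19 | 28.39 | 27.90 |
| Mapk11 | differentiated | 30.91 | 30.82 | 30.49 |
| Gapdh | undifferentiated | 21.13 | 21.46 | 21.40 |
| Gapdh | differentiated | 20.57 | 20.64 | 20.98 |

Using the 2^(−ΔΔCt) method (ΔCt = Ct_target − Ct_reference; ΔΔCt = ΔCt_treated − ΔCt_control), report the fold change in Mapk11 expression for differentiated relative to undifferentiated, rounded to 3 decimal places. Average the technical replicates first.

0.110

Mean Ct: Mapk11 undifferentiated 28.160; Mapk11 differentiated 30.740; Gapdh undifferentiated 21.330; Gapdh differentiated 20.730
ΔCt(undifferentiated) = 28.160 − 21.330 = 6.830
ΔCt(differentiated) = 30.740 − 20.730 = 10.010
ΔΔCt = 10.010 − 6.830 = 3.180
Fold change = 2^(−3.180) = 0.1103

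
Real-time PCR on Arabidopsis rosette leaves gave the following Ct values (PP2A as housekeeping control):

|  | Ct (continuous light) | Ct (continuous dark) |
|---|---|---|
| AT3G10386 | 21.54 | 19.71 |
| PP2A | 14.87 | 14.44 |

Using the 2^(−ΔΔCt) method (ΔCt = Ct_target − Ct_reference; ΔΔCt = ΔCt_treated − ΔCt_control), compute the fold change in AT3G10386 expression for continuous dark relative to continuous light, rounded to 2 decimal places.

2.64

ΔCt(continuous light) = 21.540 − 14.870 = 6.670
ΔCt(continuous dark) = 19.710 − 14.440 = 5.270
ΔΔCt = 5.270 − 6.670 = -1.400
Fold change = 2^(−(-1.400)) = 2^1.400 = 2.639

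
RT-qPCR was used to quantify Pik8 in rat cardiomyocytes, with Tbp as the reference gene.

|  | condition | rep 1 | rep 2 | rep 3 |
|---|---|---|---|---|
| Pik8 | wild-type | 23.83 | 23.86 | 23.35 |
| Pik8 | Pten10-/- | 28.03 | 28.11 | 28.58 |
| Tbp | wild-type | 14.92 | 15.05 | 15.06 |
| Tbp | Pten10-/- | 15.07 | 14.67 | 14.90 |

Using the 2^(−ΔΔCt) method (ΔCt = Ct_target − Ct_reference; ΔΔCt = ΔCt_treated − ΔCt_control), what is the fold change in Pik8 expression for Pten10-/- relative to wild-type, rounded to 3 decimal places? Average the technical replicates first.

Mean Ct: Pik8 wild-type 23.680; Pik8 Pten10-/- 28.240; Tbp wild-type 15.010; Tbp Pten10-/- 14.880
ΔCt(wild-type) = 23.680 − 15.010 = 8.670
ΔCt(Pten10-/-) = 28.240 − 14.880 = 13.360
ΔΔCt = 13.360 − 8.670 = 4.690
Fold change = 2^(−4.690) = 0.0387

0.039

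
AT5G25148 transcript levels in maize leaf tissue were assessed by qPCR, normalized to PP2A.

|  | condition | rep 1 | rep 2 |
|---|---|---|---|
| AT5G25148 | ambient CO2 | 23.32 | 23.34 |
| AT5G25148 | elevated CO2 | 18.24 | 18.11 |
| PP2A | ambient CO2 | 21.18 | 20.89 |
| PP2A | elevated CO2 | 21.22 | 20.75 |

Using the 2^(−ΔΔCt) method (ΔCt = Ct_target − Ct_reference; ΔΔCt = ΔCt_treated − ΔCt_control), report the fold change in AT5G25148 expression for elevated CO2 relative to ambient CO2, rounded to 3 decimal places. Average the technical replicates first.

34.416

Mean Ct: AT5G25148 ambient CO2 23.330; AT5G25148 elevated CO2 18.175; PP2A ambient CO2 21.035; PP2A elevated CO2 20.985
ΔCt(ambient CO2) = 23.330 − 21.035 = 2.295
ΔCt(elevated CO2) = 18.175 − 20.985 = -2.810
ΔΔCt = -2.810 − 2.295 = -5.105
Fold change = 2^(−(-5.105)) = 2^5.105 = 34.4158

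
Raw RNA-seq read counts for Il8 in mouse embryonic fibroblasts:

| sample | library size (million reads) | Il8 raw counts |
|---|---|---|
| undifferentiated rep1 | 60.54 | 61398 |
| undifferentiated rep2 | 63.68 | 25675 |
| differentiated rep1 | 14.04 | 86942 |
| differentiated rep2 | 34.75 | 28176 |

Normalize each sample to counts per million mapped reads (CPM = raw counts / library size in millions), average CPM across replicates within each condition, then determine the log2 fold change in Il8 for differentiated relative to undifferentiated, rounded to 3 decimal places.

CPM(undifferentiated rep1) = 61398 / 60.54 = 1014.1724
CPM(undifferentiated rep2) = 25675 / 63.68 = 403.1878
CPM(differentiated rep1) = 86942 / 14.04 = 6192.4501
CPM(differentiated rep2) = 28176 / 34.75 = 810.8201
mean CPM(undifferentiated) = 708.6801; mean CPM(differentiated) = 3501.6351
Fold change = 3501.6351 / 708.6801 = 4.94107
log2(4.94107) = 2.3048

2.305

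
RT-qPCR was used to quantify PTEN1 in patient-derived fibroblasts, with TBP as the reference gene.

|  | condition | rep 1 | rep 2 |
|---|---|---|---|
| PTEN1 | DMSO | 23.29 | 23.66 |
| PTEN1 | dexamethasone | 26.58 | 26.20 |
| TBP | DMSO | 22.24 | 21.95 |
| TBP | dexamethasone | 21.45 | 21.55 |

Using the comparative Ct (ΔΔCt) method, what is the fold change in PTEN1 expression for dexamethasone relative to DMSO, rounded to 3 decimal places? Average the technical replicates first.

0.088

Mean Ct: PTEN1 DMSO 23.475; PTEN1 dexamethasone 26.390; TBP DMSO 22.095; TBP dexamethasone 21.500
ΔCt(DMSO) = 23.475 − 22.095 = 1.380
ΔCt(dexamethasone) = 26.390 − 21.500 = 4.890
ΔΔCt = 4.890 − 1.380 = 3.510
Fold change = 2^(−3.510) = 0.0878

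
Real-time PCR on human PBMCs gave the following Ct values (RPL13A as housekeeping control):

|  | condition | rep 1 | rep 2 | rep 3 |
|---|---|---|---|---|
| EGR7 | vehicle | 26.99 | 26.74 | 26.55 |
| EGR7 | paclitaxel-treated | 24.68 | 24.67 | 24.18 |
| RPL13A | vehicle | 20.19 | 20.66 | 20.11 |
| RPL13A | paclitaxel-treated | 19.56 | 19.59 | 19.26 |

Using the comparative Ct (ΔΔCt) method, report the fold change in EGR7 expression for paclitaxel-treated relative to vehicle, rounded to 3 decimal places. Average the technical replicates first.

2.639

Mean Ct: EGR7 vehicle 26.760; EGR7 paclitaxel-treated 24.510; RPL13A vehicle 20.320; RPL13A paclitaxel-treated 19.470
ΔCt(vehicle) = 26.760 − 20.320 = 6.440
ΔCt(paclitaxel-treated) = 24.510 − 19.470 = 5.040
ΔΔCt = 5.040 − 6.440 = -1.400
Fold change = 2^(−(-1.400)) = 2^1.400 = 2.6390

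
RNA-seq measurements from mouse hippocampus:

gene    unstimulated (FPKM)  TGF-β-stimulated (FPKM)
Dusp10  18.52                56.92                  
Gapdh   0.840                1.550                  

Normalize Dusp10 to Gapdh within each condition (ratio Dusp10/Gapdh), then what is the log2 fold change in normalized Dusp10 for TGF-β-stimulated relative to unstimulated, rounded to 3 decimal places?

Dusp10/Gapdh (unstimulated) = 18.52 / 0.840 = 22.048
Dusp10/Gapdh (TGF-β-stimulated) = 56.92 / 1.550 = 36.723
Fold change = 36.723 / 22.048 = 1.6656
log2(1.6656) = 0.7360

0.736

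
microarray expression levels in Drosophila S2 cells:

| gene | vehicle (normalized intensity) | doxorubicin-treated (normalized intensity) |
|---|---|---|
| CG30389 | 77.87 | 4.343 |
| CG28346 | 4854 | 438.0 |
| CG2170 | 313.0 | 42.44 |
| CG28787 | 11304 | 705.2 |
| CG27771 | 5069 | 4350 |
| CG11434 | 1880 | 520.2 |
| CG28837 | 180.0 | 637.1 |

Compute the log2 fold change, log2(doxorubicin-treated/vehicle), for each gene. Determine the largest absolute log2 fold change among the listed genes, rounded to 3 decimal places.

log2(4.343/77.87) = -4.164  (CG30389)
log2(438.0/4854) = -3.470  (CG28346)
log2(42.44/313.0) = -2.883  (CG2170)
log2(705.2/11304) = -4.003  (CG28787)
log2(4350/5069) = -0.221  (CG27771)
log2(520.2/1880) = -1.854  (CG11434)
log2(637.1/180.0) = 1.824  (CG28837)
The largest magnitude belongs to CG30389.

4.164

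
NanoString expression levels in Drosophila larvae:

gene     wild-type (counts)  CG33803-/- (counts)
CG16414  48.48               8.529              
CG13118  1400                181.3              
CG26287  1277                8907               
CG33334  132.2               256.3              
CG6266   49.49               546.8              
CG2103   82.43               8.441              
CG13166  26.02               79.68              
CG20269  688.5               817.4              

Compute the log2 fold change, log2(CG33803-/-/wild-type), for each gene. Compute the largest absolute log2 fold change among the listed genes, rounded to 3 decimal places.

3.466

log2(8.529/48.48) = -2.507  (CG16414)
log2(181.3/1400) = -2.949  (CG13118)
log2(8907/1277) = 2.802  (CG26287)
log2(256.3/132.2) = 0.955  (CG33334)
log2(546.8/49.49) = 3.466  (CG6266)
log2(8.441/82.43) = -3.288  (CG2103)
log2(79.68/26.02) = 1.615  (CG13166)
log2(817.4/688.5) = 0.248  (CG20269)
The largest magnitude belongs to CG6266.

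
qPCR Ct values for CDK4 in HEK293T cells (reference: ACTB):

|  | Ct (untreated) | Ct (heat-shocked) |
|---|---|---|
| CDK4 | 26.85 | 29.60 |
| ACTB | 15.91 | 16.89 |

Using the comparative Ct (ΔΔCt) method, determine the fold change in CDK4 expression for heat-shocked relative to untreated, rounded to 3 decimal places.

ΔCt(untreated) = 26.850 − 15.910 = 10.940
ΔCt(heat-shocked) = 29.600 − 16.890 = 12.710
ΔΔCt = 12.710 − 10.940 = 1.770
Fold change = 2^(−1.770) = 0.2932

0.293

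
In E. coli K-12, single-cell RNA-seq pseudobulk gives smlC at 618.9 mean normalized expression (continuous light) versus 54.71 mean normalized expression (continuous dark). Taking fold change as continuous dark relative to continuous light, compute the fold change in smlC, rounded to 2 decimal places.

0.09

Fold change = 54.71 / 618.9 = 0.088
smlC is downregulated.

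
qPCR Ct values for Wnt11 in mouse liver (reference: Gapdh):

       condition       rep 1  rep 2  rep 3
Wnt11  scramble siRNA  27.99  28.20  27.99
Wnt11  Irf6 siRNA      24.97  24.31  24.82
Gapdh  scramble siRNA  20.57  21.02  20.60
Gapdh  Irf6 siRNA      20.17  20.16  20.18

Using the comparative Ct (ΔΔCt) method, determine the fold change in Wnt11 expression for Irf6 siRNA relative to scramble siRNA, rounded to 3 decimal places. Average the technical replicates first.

6.964

Mean Ct: Wnt11 scramble siRNA 28.060; Wnt11 Irf6 siRNA 24.700; Gapdh scramble siRNA 20.730; Gapdh Irf6 siRNA 20.170
ΔCt(scramble siRNA) = 28.060 − 20.730 = 7.330
ΔCt(Irf6 siRNA) = 24.700 − 20.170 = 4.530
ΔΔCt = 4.530 − 7.330 = -2.800
Fold change = 2^(−(-2.800)) = 2^2.800 = 6.9644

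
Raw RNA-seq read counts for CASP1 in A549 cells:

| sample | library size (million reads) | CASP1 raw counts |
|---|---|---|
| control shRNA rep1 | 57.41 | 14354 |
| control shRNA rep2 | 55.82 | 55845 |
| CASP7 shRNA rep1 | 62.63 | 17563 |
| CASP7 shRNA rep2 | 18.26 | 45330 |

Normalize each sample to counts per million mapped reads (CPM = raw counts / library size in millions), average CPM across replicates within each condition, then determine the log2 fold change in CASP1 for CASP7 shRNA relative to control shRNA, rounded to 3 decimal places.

1.144

CPM(control shRNA rep1) = 14354 / 57.41 = 250.0261
CPM(control shRNA rep2) = 55845 / 55.82 = 1000.4479
CPM(CASP7 shRNA rep1) = 17563 / 62.63 = 280.4247
CPM(CASP7 shRNA rep2) = 45330 / 18.26 = 2482.4754
mean CPM(control shRNA) = 625.2370; mean CPM(CASP7 shRNA) = 1381.4500
Fold change = 1381.4500 / 625.2370 = 2.20948
log2(2.20948) = 1.1437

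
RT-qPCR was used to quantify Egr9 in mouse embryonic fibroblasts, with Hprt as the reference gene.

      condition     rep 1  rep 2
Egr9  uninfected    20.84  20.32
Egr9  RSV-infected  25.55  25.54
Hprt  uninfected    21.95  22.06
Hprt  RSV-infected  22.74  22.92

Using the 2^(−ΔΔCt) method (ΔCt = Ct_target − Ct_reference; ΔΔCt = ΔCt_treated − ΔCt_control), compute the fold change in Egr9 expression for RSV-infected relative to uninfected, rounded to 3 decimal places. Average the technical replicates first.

Mean Ct: Egr9 uninfected 20.580; Egr9 RSV-infected 25.545; Hprt uninfected 22.005; Hprt RSV-infected 22.830
ΔCt(uninfected) = 20.580 − 22.005 = -1.425
ΔCt(RSV-infected) = 25.545 − 22.830 = 2.715
ΔΔCt = 2.715 − (-1.425) = 4.140
Fold change = 2^(−4.140) = 0.0567

0.057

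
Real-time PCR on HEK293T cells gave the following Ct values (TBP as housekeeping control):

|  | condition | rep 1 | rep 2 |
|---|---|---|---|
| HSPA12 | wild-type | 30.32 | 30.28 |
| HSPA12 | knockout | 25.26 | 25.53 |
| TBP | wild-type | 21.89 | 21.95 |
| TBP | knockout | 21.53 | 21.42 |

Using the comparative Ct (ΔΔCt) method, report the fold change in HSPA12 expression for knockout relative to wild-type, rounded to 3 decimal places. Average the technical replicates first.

Mean Ct: HSPA12 wild-type 30.300; HSPA12 knockout 25.395; TBP wild-type 21.920; TBP knockout 21.475
ΔCt(wild-type) = 30.300 − 21.920 = 8.380
ΔCt(knockout) = 25.395 − 21.475 = 3.920
ΔΔCt = 3.920 − 8.380 = -4.460
Fold change = 2^(−(-4.460)) = 2^4.460 = 22.0087

22.009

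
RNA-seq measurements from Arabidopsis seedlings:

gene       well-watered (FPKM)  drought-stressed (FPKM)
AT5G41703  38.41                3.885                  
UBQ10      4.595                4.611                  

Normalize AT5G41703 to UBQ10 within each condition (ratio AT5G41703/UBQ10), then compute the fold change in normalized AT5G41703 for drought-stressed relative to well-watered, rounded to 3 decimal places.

AT5G41703/UBQ10 (well-watered) = 38.41 / 4.595 = 8.3591
AT5G41703/UBQ10 (drought-stressed) = 3.885 / 4.611 = 0.84255
Fold change = 0.84255 / 8.3591 = 0.1008

0.101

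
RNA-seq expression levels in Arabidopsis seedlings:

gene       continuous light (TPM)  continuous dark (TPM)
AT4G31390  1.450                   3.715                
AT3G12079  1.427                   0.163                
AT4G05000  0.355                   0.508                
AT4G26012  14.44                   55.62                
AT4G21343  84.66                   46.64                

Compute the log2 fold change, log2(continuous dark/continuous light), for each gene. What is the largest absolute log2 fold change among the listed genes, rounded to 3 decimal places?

3.130

log2(3.715/1.450) = 1.357  (AT4G31390)
log2(0.163/1.427) = -3.130  (AT3G12079)
log2(0.508/0.355) = 0.517  (AT4G05000)
log2(55.62/14.44) = 1.946  (AT4G26012)
log2(46.64/84.66) = -0.860  (AT4G21343)
The largest magnitude belongs to AT3G12079.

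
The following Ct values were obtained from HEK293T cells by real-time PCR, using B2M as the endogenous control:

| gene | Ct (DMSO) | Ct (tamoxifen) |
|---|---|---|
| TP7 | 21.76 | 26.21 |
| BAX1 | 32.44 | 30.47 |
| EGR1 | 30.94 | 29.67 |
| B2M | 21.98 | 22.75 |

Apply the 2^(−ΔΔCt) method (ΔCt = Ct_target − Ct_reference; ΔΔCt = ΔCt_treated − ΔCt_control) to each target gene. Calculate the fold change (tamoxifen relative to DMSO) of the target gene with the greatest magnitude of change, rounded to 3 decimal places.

TP7: ΔΔCt = (26.21−22.75) − (21.76−21.98) = 3.46 − (-0.22) = 3.68; fold change = 2^-3.68 = 0.078
BAX1: ΔΔCt = (30.47−22.75) − (32.44−21.98) = 7.72 − 10.46 = -2.74; fold change = 2^2.74 = 6.681
EGR1: ΔΔCt = (29.67−22.75) − (30.94−21.98) = 6.92 − 8.96 = -2.04; fold change = 2^2.04 = 4.112
TP7 has the largest |ΔΔCt| = 3.68.

0.078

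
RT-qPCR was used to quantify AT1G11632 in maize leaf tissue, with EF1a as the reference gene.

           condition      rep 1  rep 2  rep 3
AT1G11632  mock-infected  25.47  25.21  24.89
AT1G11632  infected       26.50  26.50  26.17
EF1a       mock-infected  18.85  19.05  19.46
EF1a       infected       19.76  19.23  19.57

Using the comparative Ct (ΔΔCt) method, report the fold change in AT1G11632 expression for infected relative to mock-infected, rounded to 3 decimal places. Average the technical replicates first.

0.574

Mean Ct: AT1G11632 mock-infected 25.190; AT1G11632 infected 26.390; EF1a mock-infected 19.120; EF1a infected 19.520
ΔCt(mock-infected) = 25.190 − 19.120 = 6.070
ΔCt(infected) = 26.390 − 19.520 = 6.870
ΔΔCt = 6.870 − 6.070 = 0.800
Fold change = 2^(−0.800) = 0.5743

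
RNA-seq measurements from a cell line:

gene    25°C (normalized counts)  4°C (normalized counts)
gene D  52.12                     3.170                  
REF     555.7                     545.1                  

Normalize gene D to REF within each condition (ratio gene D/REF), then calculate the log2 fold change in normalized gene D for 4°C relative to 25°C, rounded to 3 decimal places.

gene D/REF (25°C) = 52.12 / 555.7 = 0.093792
gene D/REF (4°C) = 3.170 / 545.1 = 0.0058154
Fold change = 0.0058154 / 0.093792 = 0.0620
log2(0.0620) = -4.0115

-4.011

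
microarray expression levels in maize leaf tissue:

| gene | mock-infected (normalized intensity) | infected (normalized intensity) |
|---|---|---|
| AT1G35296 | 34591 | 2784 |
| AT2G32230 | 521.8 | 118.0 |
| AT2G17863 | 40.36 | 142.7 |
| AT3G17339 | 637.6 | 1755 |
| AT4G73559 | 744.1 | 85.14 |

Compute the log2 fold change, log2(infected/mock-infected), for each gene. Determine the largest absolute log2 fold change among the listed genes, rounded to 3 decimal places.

3.635

log2(2784/34591) = -3.635  (AT1G35296)
log2(118.0/521.8) = -2.145  (AT2G32230)
log2(142.7/40.36) = 1.822  (AT2G17863)
log2(1755/637.6) = 1.461  (AT3G17339)
log2(85.14/744.1) = -3.128  (AT4G73559)
The largest magnitude belongs to AT1G35296.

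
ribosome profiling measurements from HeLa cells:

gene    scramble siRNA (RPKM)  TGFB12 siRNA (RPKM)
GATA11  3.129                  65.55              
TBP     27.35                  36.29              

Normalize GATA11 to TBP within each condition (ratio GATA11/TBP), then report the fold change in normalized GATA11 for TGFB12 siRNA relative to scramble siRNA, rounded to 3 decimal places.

GATA11/TBP (scramble siRNA) = 3.129 / 27.35 = 0.11441
GATA11/TBP (TGFB12 siRNA) = 65.55 / 36.29 = 1.8063
Fold change = 1.8063 / 0.11441 = 15.7884

15.788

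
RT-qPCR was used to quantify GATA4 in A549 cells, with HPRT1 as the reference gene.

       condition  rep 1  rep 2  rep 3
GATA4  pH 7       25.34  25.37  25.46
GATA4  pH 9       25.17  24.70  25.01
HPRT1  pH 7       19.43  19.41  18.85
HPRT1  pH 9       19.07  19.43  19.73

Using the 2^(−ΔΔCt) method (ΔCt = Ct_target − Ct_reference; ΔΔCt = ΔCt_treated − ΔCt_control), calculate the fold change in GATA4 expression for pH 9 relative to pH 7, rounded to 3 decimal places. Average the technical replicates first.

Mean Ct: GATA4 pH 7 25.390; GATA4 pH 9 24.960; HPRT1 pH 7 19.230; HPRT1 pH 9 19.410
ΔCt(pH 7) = 25.390 − 19.230 = 6.160
ΔCt(pH 9) = 24.960 − 19.410 = 5.550
ΔΔCt = 5.550 − 6.160 = -0.610
Fold change = 2^(−(-0.610)) = 2^0.610 = 1.5263

1.526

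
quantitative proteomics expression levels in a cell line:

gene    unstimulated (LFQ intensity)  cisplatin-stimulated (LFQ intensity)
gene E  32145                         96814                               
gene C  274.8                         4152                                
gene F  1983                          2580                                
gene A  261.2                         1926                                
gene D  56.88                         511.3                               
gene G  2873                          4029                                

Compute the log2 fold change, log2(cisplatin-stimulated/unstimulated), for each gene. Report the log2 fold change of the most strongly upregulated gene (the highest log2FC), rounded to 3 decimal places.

3.917

log2(96814/32145) = 1.591  (gene E)
log2(4152/274.8) = 3.917  (gene C)
log2(2580/1983) = 0.380  (gene F)
log2(1926/261.2) = 2.882  (gene A)
log2(511.3/56.88) = 3.168  (gene D)
log2(4029/2873) = 0.488  (gene G)
gene C is most strongly upregulated.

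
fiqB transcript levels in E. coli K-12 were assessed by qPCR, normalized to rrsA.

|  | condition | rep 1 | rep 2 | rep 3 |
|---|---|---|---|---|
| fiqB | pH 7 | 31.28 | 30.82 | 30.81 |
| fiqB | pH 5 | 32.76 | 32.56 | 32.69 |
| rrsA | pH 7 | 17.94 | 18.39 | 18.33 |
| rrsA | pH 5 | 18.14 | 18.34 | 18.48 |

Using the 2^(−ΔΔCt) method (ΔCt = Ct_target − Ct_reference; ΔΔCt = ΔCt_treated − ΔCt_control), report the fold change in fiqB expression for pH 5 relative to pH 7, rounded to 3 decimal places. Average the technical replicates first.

Mean Ct: fiqB pH 7 30.970; fiqB pH 5 32.670; rrsA pH 7 18.220; rrsA pH 5 18.320
ΔCt(pH 7) = 30.970 − 18.220 = 12.750
ΔCt(pH 5) = 32.670 − 18.320 = 14.350
ΔΔCt = 14.350 − 12.750 = 1.600
Fold change = 2^(−1.600) = 0.3299

0.330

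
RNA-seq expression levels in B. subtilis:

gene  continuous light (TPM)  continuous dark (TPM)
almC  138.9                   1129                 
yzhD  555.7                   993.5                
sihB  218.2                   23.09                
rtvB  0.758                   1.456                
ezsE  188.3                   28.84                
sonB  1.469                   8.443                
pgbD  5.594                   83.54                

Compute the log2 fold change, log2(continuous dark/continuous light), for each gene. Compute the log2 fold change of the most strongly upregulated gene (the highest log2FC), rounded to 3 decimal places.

3.901

log2(1129/138.9) = 3.023  (almC)
log2(993.5/555.7) = 0.838  (yzhD)
log2(23.09/218.2) = -3.240  (sihB)
log2(1.456/0.758) = 0.942  (rtvB)
log2(28.84/188.3) = -2.707  (ezsE)
log2(8.443/1.469) = 2.523  (sonB)
log2(83.54/5.594) = 3.901  (pgbD)
pgbD is most strongly upregulated.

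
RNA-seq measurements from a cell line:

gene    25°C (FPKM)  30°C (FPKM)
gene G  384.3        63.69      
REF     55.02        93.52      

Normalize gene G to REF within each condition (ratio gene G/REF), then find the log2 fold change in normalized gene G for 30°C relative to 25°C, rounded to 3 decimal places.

gene G/REF (25°C) = 384.3 / 55.02 = 6.9847
gene G/REF (30°C) = 63.69 / 93.52 = 0.68103
Fold change = 0.68103 / 6.9847 = 0.0975
log2(0.0975) = -3.3584

-3.358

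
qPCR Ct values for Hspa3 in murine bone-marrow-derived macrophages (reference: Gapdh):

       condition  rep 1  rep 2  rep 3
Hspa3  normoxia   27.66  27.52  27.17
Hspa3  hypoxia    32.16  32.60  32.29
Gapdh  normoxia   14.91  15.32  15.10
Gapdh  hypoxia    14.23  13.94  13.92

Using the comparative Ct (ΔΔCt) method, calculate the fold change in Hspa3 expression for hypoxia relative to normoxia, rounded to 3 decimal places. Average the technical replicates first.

Mean Ct: Hspa3 normoxia 27.450; Hspa3 hypoxia 32.350; Gapdh normoxia 15.110; Gapdh hypoxia 14.030
ΔCt(normoxia) = 27.450 − 15.110 = 12.340
ΔCt(hypoxia) = 32.350 − 14.030 = 18.320
ΔΔCt = 18.320 − 12.340 = 5.980
Fold change = 2^(−5.980) = 0.0158

0.016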